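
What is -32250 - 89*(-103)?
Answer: -23083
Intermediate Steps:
-32250 - 89*(-103) = -32250 - 1*(-9167) = -32250 + 9167 = -23083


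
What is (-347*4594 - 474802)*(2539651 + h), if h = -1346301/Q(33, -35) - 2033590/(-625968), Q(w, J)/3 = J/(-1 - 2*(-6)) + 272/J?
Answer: -13981825081888411915/2618757 ≈ -5.3391e+12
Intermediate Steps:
Q(w, J) = 816/J + 3*J/11 (Q(w, J) = 3*(J/(-1 - 2*(-6)) + 272/J) = 3*(J/(-1 + 12) + 272/J) = 3*(J/11 + 272/J) = 3*(272/J + J/11) = 816/J + 3*J/11)
h = 54080190754795/1319853528 (h = -1346301/(816/(-35) + (3/11)*(-35)) - 2033590/(-625968) = -1346301/(816*(-1/35) - 105/11) - 2033590*(-1/625968) = -1346301/(-816/35 - 105/11) + 1016795/312984 = -1346301/(-12651/385) + 1016795/312984 = -1346301*(-385/12651) + 1016795/312984 = 172775295/4217 + 1016795/312984 = 54080190754795/1319853528 ≈ 40974.)
(-347*4594 - 474802)*(2539651 + h) = (-347*4594 - 474802)*(2539651 + 54080190754795/1319853528) = (-1594118 - 474802)*(3406047522993523/1319853528) = -2068920*3406047522993523/1319853528 = -13981825081888411915/2618757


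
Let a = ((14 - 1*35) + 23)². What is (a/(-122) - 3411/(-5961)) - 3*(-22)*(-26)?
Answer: -207925829/121207 ≈ -1715.5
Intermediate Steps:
a = 4 (a = ((14 - 35) + 23)² = (-21 + 23)² = 2² = 4)
(a/(-122) - 3411/(-5961)) - 3*(-22)*(-26) = (4/(-122) - 3411/(-5961)) - 3*(-22)*(-26) = (4*(-1/122) - 3411*(-1/5961)) - (-66)*(-26) = (-2/61 + 1137/1987) - 1*1716 = 65383/121207 - 1716 = -207925829/121207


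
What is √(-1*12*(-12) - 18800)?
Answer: 4*I*√1166 ≈ 136.59*I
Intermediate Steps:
√(-1*12*(-12) - 18800) = √(-12*(-12) - 18800) = √(144 - 18800) = √(-18656) = 4*I*√1166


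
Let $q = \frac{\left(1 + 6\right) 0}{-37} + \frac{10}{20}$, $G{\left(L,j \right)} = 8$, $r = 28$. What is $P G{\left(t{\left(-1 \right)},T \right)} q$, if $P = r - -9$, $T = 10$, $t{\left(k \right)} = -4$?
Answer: $148$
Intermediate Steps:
$P = 37$ ($P = 28 - -9 = 28 + 9 = 37$)
$q = \frac{1}{2}$ ($q = 7 \cdot 0 \left(- \frac{1}{37}\right) + 10 \cdot \frac{1}{20} = 0 \left(- \frac{1}{37}\right) + \frac{1}{2} = 0 + \frac{1}{2} = \frac{1}{2} \approx 0.5$)
$P G{\left(t{\left(-1 \right)},T \right)} q = 37 \cdot 8 \cdot \frac{1}{2} = 296 \cdot \frac{1}{2} = 148$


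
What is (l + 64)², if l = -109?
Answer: 2025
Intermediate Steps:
(l + 64)² = (-109 + 64)² = (-45)² = 2025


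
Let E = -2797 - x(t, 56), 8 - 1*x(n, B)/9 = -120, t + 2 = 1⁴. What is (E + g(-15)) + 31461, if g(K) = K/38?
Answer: 1045441/38 ≈ 27512.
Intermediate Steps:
t = -1 (t = -2 + 1⁴ = -2 + 1 = -1)
x(n, B) = 1152 (x(n, B) = 72 - 9*(-120) = 72 + 1080 = 1152)
g(K) = K/38 (g(K) = K*(1/38) = K/38)
E = -3949 (E = -2797 - 1*1152 = -2797 - 1152 = -3949)
(E + g(-15)) + 31461 = (-3949 + (1/38)*(-15)) + 31461 = (-3949 - 15/38) + 31461 = -150077/38 + 31461 = 1045441/38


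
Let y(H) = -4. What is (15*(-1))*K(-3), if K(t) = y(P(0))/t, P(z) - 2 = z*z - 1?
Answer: -20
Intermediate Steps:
P(z) = 1 + z² (P(z) = 2 + (z*z - 1) = 2 + (z² - 1) = 2 + (-1 + z²) = 1 + z²)
K(t) = -4/t
(15*(-1))*K(-3) = (15*(-1))*(-4/(-3)) = -(-60)*(-1)/3 = -15*4/3 = -20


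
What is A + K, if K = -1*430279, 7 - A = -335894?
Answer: -94378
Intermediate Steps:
A = 335901 (A = 7 - 1*(-335894) = 7 + 335894 = 335901)
K = -430279
A + K = 335901 - 430279 = -94378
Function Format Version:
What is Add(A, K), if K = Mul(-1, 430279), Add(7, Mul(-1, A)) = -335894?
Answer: -94378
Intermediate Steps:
A = 335901 (A = Add(7, Mul(-1, -335894)) = Add(7, 335894) = 335901)
K = -430279
Add(A, K) = Add(335901, -430279) = -94378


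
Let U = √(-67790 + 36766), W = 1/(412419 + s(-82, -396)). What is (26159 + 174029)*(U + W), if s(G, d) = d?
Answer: 200188/412023 + 800752*I*√1939 ≈ 0.48587 + 3.526e+7*I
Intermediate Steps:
W = 1/412023 (W = 1/(412419 - 396) = 1/412023 ≈ 2.4270e-6)
U = 4*I*√1939 (U = √(-31024) = 4*I*√1939 ≈ 176.14*I)
(26159 + 174029)*(U + W) = (26159 + 174029)*(4*I*√1939 + 1/412023) = 200188*(1/412023 + 4*I*√1939) = 200188/412023 + 800752*I*√1939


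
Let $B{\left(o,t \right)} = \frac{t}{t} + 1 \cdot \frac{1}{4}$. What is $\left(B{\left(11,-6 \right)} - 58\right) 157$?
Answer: $- \frac{35639}{4} \approx -8909.8$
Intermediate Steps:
$B{\left(o,t \right)} = \frac{5}{4}$ ($B{\left(o,t \right)} = 1 + 1 \cdot \frac{1}{4} = 1 + \frac{1}{4} = \frac{5}{4}$)
$\left(B{\left(11,-6 \right)} - 58\right) 157 = \left(\frac{5}{4} - 58\right) 157 = \left(- \frac{227}{4}\right) 157 = - \frac{35639}{4}$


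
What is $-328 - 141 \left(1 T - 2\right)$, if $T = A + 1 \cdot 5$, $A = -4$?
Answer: $-187$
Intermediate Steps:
$T = 1$ ($T = -4 + 1 \cdot 5 = -4 + 5 = 1$)
$-328 - 141 \left(1 T - 2\right) = -328 - 141 \left(1 \cdot 1 - 2\right) = -328 - 141 \left(1 - 2\right) = -328 - -141 = -328 + 141 = -187$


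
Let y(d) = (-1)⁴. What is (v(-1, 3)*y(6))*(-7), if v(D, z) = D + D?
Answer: 14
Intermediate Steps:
y(d) = 1
v(D, z) = 2*D
(v(-1, 3)*y(6))*(-7) = ((2*(-1))*1)*(-7) = -2*1*(-7) = -2*(-7) = 14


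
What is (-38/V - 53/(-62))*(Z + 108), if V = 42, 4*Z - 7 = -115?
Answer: -1755/434 ≈ -4.0438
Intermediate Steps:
Z = -27 (Z = 7/4 + (¼)*(-115) = 7/4 - 115/4 = -27)
(-38/V - 53/(-62))*(Z + 108) = (-38/42 - 53/(-62))*(-27 + 108) = (-38*1/42 - 53*(-1/62))*81 = (-19/21 + 53/62)*81 = -65/1302*81 = -1755/434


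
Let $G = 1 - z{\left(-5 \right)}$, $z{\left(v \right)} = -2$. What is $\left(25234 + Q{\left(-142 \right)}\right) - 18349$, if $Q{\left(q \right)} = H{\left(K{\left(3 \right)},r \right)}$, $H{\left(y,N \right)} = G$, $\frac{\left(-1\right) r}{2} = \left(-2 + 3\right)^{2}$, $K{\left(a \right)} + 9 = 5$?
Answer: $6888$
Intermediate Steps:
$K{\left(a \right)} = -4$ ($K{\left(a \right)} = -9 + 5 = -4$)
$r = -2$ ($r = - 2 \left(-2 + 3\right)^{2} = - 2 \cdot 1^{2} = \left(-2\right) 1 = -2$)
$G = 3$ ($G = 1 - -2 = 1 + 2 = 3$)
$H{\left(y,N \right)} = 3$
$Q{\left(q \right)} = 3$
$\left(25234 + Q{\left(-142 \right)}\right) - 18349 = \left(25234 + 3\right) - 18349 = 25237 - 18349 = 6888$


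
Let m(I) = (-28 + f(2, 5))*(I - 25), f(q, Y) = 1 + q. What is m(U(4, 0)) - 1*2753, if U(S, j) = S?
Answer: -2228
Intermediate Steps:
m(I) = 625 - 25*I (m(I) = (-28 + (1 + 2))*(I - 25) = (-28 + 3)*(-25 + I) = -25*(-25 + I) = 625 - 25*I)
m(U(4, 0)) - 1*2753 = (625 - 25*4) - 1*2753 = (625 - 100) - 2753 = 525 - 2753 = -2228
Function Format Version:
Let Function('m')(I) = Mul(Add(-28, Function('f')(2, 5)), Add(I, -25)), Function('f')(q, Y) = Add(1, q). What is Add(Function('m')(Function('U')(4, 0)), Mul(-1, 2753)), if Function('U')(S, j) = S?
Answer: -2228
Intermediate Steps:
Function('m')(I) = Add(625, Mul(-25, I)) (Function('m')(I) = Mul(Add(-28, Add(1, 2)), Add(I, -25)) = Mul(Add(-28, 3), Add(-25, I)) = Mul(-25, Add(-25, I)) = Add(625, Mul(-25, I)))
Add(Function('m')(Function('U')(4, 0)), Mul(-1, 2753)) = Add(Add(625, Mul(-25, 4)), Mul(-1, 2753)) = Add(Add(625, -100), -2753) = Add(525, -2753) = -2228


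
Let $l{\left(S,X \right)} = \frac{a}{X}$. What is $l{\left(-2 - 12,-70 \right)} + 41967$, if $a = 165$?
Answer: $\frac{587505}{14} \approx 41965.0$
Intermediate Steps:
$l{\left(S,X \right)} = \frac{165}{X}$
$l{\left(-2 - 12,-70 \right)} + 41967 = \frac{165}{-70} + 41967 = 165 \left(- \frac{1}{70}\right) + 41967 = - \frac{33}{14} + 41967 = \frac{587505}{14}$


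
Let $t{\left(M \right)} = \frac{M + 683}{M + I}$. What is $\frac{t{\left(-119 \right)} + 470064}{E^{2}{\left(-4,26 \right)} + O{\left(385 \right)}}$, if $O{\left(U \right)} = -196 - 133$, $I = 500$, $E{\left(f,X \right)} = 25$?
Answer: $\frac{403367}{254} \approx 1588.1$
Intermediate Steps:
$O{\left(U \right)} = -329$ ($O{\left(U \right)} = -196 - 133 = -329$)
$t{\left(M \right)} = \frac{683 + M}{500 + M}$ ($t{\left(M \right)} = \frac{M + 683}{M + 500} = \frac{683 + M}{500 + M}$)
$\frac{t{\left(-119 \right)} + 470064}{E^{2}{\left(-4,26 \right)} + O{\left(385 \right)}} = \frac{\frac{683 - 119}{500 - 119} + 470064}{25^{2} - 329} = \frac{\frac{1}{381} \cdot 564 + 470064}{625 - 329} = \frac{\frac{1}{381} \cdot 564 + 470064}{296} = \left(\frac{188}{127} + 470064\right) \frac{1}{296} = \frac{59698316}{127} \cdot \frac{1}{296} = \frac{403367}{254}$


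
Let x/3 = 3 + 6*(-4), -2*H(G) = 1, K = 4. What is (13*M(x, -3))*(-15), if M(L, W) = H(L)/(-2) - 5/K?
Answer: 195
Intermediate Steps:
H(G) = -½ (H(G) = -½*1 = -½)
x = -63 (x = 3*(3 + 6*(-4)) = 3*(3 - 24) = 3*(-21) = -63)
M(L, W) = -1 (M(L, W) = -½/(-2) - 5/4 = -½*(-½) - 5*¼ = ¼ - 5/4 = -1)
(13*M(x, -3))*(-15) = (13*(-1))*(-15) = -13*(-15) = 195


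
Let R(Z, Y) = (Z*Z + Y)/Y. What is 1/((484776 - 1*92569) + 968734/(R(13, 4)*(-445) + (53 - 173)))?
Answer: 77465/30378440319 ≈ 2.5500e-6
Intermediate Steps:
R(Z, Y) = (Y + Z²)/Y (R(Z, Y) = (Z² + Y)/Y = (Y + Z²)/Y)
1/((484776 - 1*92569) + 968734/(R(13, 4)*(-445) + (53 - 173))) = 1/((484776 - 1*92569) + 968734/(((4 + 13²)/4)*(-445) + (53 - 173))) = 1/((484776 - 92569) + 968734/(((4 + 169)/4)*(-445) - 120)) = 1/(392207 + 968734/(((¼)*173)*(-445) - 120)) = 1/(392207 + 968734/((173/4)*(-445) - 120)) = 1/(392207 + 968734/(-76985/4 - 120)) = 1/(392207 + 968734/(-77465/4)) = 1/(392207 + 968734*(-4/77465)) = 1/(392207 - 3874936/77465) = 1/(30378440319/77465) = 77465/30378440319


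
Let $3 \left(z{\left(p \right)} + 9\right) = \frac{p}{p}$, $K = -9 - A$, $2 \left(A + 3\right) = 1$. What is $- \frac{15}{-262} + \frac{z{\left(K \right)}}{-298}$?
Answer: $\frac{10111}{117114} \approx 0.086335$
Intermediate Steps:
$A = - \frac{5}{2}$ ($A = -3 + \frac{1}{2} \cdot 1 = -3 + \frac{1}{2} = - \frac{5}{2} \approx -2.5$)
$K = - \frac{13}{2}$ ($K = -9 - - \frac{5}{2} = -9 + \frac{5}{2} = - \frac{13}{2} \approx -6.5$)
$z{\left(p \right)} = - \frac{26}{3}$ ($z{\left(p \right)} = -9 + \frac{p \frac{1}{p}}{3} = -9 + \frac{1}{3} \cdot 1 = -9 + \frac{1}{3} = - \frac{26}{3}$)
$- \frac{15}{-262} + \frac{z{\left(K \right)}}{-298} = - \frac{15}{-262} - \frac{26}{3 \left(-298\right)} = \left(-15\right) \left(- \frac{1}{262}\right) - - \frac{13}{447} = \frac{15}{262} + \frac{13}{447} = \frac{10111}{117114}$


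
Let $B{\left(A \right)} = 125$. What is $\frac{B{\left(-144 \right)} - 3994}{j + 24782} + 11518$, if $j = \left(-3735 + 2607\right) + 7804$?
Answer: $\frac{362329375}{31458} \approx 11518.0$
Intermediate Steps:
$j = 6676$ ($j = -1128 + 7804 = 6676$)
$\frac{B{\left(-144 \right)} - 3994}{j + 24782} + 11518 = \frac{125 - 3994}{6676 + 24782} + 11518 = - \frac{3869}{31458} + 11518 = \frac{362329375}{31458}$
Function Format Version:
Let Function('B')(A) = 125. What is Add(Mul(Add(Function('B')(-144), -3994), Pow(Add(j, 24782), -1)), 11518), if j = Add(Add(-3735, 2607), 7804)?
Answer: Rational(362329375, 31458) ≈ 11518.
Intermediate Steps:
j = 6676 (j = Add(-1128, 7804) = 6676)
Add(Mul(Add(Function('B')(-144), -3994), Pow(Add(j, 24782), -1)), 11518) = Add(Mul(Add(125, -3994), Pow(Add(6676, 24782), -1)), 11518) = Add(Mul(-3869, Pow(31458, -1)), 11518) = Add(Mul(-3869, Rational(1, 31458)), 11518) = Add(Rational(-3869, 31458), 11518) = Rational(362329375, 31458)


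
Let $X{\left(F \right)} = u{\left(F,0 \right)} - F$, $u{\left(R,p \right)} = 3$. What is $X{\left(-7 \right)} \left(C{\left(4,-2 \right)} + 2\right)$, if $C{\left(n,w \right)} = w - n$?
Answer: $-40$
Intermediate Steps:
$X{\left(F \right)} = 3 - F$
$X{\left(-7 \right)} \left(C{\left(4,-2 \right)} + 2\right) = \left(3 - -7\right) \left(\left(-2 - 4\right) + 2\right) = \left(3 + 7\right) \left(\left(-2 - 4\right) + 2\right) = 10 \left(-6 + 2\right) = 10 \left(-4\right) = -40$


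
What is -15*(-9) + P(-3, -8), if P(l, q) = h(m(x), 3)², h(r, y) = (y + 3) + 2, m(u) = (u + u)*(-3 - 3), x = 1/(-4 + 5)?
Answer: 199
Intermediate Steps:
x = 1 (x = 1/1 = 1)
m(u) = -12*u (m(u) = (2*u)*(-6) = -12*u)
h(r, y) = 5 + y (h(r, y) = (3 + y) + 2 = 5 + y)
P(l, q) = 64 (P(l, q) = (5 + 3)² = 8² = 64)
-15*(-9) + P(-3, -8) = -15*(-9) + 64 = 135 + 64 = 199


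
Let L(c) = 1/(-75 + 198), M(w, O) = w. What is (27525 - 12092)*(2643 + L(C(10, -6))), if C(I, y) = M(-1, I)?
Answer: 5017113970/123 ≈ 4.0790e+7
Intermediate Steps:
C(I, y) = -1
L(c) = 1/123
(27525 - 12092)*(2643 + L(C(10, -6))) = (27525 - 12092)*(2643 + 1/123) = 15433*(325090/123) = 5017113970/123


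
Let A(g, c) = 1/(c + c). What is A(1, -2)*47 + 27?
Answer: 61/4 ≈ 15.250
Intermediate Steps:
A(g, c) = 1/(2*c)
A(1, -2)*47 + 27 = ((½)/(-2))*47 + 27 = ((½)*(-½))*47 + 27 = -¼*47 + 27 = -47/4 + 27 = 61/4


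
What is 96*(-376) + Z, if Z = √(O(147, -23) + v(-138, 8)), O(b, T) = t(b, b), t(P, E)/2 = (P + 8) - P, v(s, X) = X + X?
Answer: -36096 + 4*√2 ≈ -36090.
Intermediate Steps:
v(s, X) = 2*X
t(P, E) = 16 (t(P, E) = 2*((P + 8) - P) = 2*((8 + P) - P) = 2*8 = 16)
O(b, T) = 16
Z = 4*√2 (Z = √(16 + 2*8) = √(16 + 16) = √32 = 4*√2 ≈ 5.6569)
96*(-376) + Z = 96*(-376) + 4*√2 = -36096 + 4*√2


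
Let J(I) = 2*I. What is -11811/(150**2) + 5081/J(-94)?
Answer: -4855957/176250 ≈ -27.552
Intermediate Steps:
-11811/(150**2) + 5081/J(-94) = -11811/(150**2) + 5081/((2*(-94))) = -11811/22500 + 5081/(-188) = -11811*1/22500 + 5081*(-1/188) = -3937/7500 - 5081/188 = -4855957/176250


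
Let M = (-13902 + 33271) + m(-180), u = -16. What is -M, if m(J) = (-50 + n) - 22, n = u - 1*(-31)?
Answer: -19312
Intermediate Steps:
n = 15 (n = -16 - 1*(-31) = -16 + 31 = 15)
m(J) = -57 (m(J) = (-50 + 15) - 22 = -35 - 22 = -57)
M = 19312 (M = (-13902 + 33271) - 57 = 19369 - 57 = 19312)
-M = -1*19312 = -19312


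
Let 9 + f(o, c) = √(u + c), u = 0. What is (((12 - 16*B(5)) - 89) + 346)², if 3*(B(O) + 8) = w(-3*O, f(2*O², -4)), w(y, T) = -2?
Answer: 1495729/9 ≈ 1.6619e+5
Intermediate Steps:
f(o, c) = -9 + √c (f(o, c) = -9 + √(0 + c) = -9 + √c)
B(O) = -26/3 (B(O) = -8 + (⅓)*(-2) = -8 - ⅔ = -26/3)
(((12 - 16*B(5)) - 89) + 346)² = (((12 - 16*(-26/3)) - 89) + 346)² = (((12 + 416/3) - 89) + 346)² = ((452/3 - 89) + 346)² = (185/3 + 346)² = (1223/3)² = 1495729/9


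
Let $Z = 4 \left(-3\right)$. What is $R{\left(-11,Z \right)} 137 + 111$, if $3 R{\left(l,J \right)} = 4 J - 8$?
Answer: $- \frac{7339}{3} \approx -2446.3$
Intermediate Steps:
$Z = -12$
$R{\left(l,J \right)} = - \frac{8}{3} + \frac{4 J}{3}$ ($R{\left(l,J \right)} = \frac{4 J - 8}{3} = \frac{-8 + 4 J}{3} = - \frac{8}{3} + \frac{4 J}{3}$)
$R{\left(-11,Z \right)} 137 + 111 = \left(- \frac{8}{3} + \frac{4}{3} \left(-12\right)\right) 137 + 111 = \left(- \frac{8}{3} - 16\right) 137 + 111 = \left(- \frac{56}{3}\right) 137 + 111 = - \frac{7672}{3} + 111 = - \frac{7339}{3}$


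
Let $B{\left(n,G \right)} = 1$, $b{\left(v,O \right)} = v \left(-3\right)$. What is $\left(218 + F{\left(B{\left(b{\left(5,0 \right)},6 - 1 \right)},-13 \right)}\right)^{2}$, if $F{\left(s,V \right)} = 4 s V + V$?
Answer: $23409$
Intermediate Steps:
$b{\left(v,O \right)} = - 3 v$
$F{\left(s,V \right)} = V + 4 V s$ ($F{\left(s,V \right)} = 4 V s + V = V + 4 V s$)
$\left(218 + F{\left(B{\left(b{\left(5,0 \right)},6 - 1 \right)},-13 \right)}\right)^{2} = \left(218 - 13 \left(1 + 4 \cdot 1\right)\right)^{2} = \left(218 - 13 \left(1 + 4\right)\right)^{2} = \left(218 - 65\right)^{2} = 153^{2} = 23409$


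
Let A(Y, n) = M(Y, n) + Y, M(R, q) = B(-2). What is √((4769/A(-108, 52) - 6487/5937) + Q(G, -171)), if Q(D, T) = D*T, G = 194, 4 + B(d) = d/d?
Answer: 2*I*√400729925310411/219669 ≈ 182.26*I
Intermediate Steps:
B(d) = -3 (B(d) = -4 + d/d = -4 + 1 = -3)
M(R, q) = -3
A(Y, n) = -3 + Y
√((4769/A(-108, 52) - 6487/5937) + Q(G, -171)) = √((4769/(-3 - 108) - 6487/5937) + 194*(-171)) = √((4769/(-111) - 6487*1/5937) - 33174) = √((4769*(-1/111) - 6487/5937) - 33174) = √((-4769/111 - 6487/5937) - 33174) = √(-9677870/219669 - 33174) = √(-7296977276/219669) = 2*I*√400729925310411/219669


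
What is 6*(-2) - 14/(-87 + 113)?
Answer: -163/13 ≈ -12.538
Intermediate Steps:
6*(-2) - 14/(-87 + 113) = -12 - 14/26 = -12 - 14*1/26 = -12 - 7/13 = -163/13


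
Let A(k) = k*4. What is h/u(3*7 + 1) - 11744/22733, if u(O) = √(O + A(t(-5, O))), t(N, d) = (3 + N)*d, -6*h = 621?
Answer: -11744/22733 + 207*I*√154/308 ≈ -0.51661 + 8.3403*I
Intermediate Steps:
h = -207/2 (h = -⅙*621 = -207/2 ≈ -103.50)
t(N, d) = d*(3 + N)
A(k) = 4*k
u(O) = √7*√(-O) (u(O) = √(O + 4*(O*(3 - 5))) = √(O + 4*(O*(-2))) = √(O + 4*(-2*O)) = √(O - 8*O) = √(-7*O) = √7*√(-O))
h/u(3*7 + 1) - 11744/22733 = -207*(-I*√7/(7*√(3*7 + 1)))/2 - 11744/22733 = -207*(-I*√7/(7*√(21 + 1)))/2 - 11744*1/22733 = -207*(-I*√154/154)/2 - 11744/22733 = -(-207)*I*√154/308 - 11744/22733 = 207*I*√154/308 - 11744/22733 = -11744/22733 + 207*I*√154/308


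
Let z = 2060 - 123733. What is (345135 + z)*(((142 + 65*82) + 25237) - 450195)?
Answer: -93739180532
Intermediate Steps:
z = -121673
(345135 + z)*(((142 + 65*82) + 25237) - 450195) = (345135 - 121673)*(((142 + 65*82) + 25237) - 450195) = 223462*(((142 + 5330) + 25237) - 450195) = 223462*((5472 + 25237) - 450195) = 223462*(30709 - 450195) = 223462*(-419486) = -93739180532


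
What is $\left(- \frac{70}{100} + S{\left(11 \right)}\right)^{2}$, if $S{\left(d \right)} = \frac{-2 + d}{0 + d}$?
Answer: $\frac{169}{12100} \approx 0.013967$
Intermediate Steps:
$S{\left(d \right)} = \frac{-2 + d}{d}$
$\left(- \frac{70}{100} + S{\left(11 \right)}\right)^{2} = \left(- \frac{70}{100} + \frac{-2 + 11}{11}\right)^{2} = \left(\left(-70\right) \frac{1}{100} + \frac{1}{11} \cdot 9\right)^{2} = \left(- \frac{7}{10} + \frac{9}{11}\right)^{2} = \left(\frac{13}{110}\right)^{2} = \frac{169}{12100}$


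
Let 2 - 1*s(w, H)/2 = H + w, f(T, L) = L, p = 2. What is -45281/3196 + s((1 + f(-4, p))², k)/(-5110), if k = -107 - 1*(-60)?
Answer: -23164159/1633156 ≈ -14.184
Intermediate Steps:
k = -47 (k = -107 + 60 = -47)
s(w, H) = 4 - 2*H - 2*w (s(w, H) = 4 - 2*(H + w) = 4 + (-2*H - 2*w) = 4 - 2*H - 2*w)
-45281/3196 + s((1 + f(-4, p))², k)/(-5110) = -45281/3196 + (4 - 2*(-47) - 2*(1 + 2)²)/(-5110) = -45281*1/3196 + (4 + 94 - 2*3²)*(-1/5110) = -45281/3196 + (4 + 94 - 2*9)*(-1/5110) = -45281/3196 + (4 + 94 - 18)*(-1/5110) = -45281/3196 + 80*(-1/5110) = -45281/3196 - 8/511 = -23164159/1633156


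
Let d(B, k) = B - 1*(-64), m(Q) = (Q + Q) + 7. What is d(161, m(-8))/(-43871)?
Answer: -225/43871 ≈ -0.0051287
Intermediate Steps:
m(Q) = 7 + 2*Q (m(Q) = 2*Q + 7 = 7 + 2*Q)
d(B, k) = 64 + B (d(B, k) = B + 64 = 64 + B)
d(161, m(-8))/(-43871) = (64 + 161)/(-43871) = 225*(-1/43871) = -225/43871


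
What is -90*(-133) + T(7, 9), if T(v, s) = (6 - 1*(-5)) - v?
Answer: 11974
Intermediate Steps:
T(v, s) = 11 - v (T(v, s) = (6 + 5) - v = 11 - v)
-90*(-133) + T(7, 9) = -90*(-133) + (11 - 1*7) = 11970 + (11 - 7) = 11970 + 4 = 11974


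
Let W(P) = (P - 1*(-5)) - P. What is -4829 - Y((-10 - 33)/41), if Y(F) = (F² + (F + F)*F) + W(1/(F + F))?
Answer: -8131501/1681 ≈ -4837.3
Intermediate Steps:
W(P) = 5 (W(P) = (P + 5) - P = (5 + P) - P = 5)
Y(F) = 5 + 3*F² (Y(F) = (F² + (F + F)*F) + 5 = (F² + (2*F)*F) + 5 = (F² + 2*F²) + 5 = 3*F² + 5 = 5 + 3*F²)
-4829 - Y((-10 - 33)/41) = -4829 - (5 + 3*((-10 - 33)/41)²) = -4829 - (5 + 3*(-43*1/41)²) = -4829 - (5 + 3*(-43/41)²) = -4829 - (5 + 3*(1849/1681)) = -4829 - (5 + 5547/1681) = -4829 - 1*13952/1681 = -4829 - 13952/1681 = -8131501/1681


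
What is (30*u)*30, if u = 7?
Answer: 6300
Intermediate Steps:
(30*u)*30 = (30*7)*30 = 210*30 = 6300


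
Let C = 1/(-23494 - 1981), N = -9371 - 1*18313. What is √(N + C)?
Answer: I*√718649649119/5095 ≈ 166.39*I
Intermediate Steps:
N = -27684 (N = -9371 - 18313 = -27684)
C = -1/25475 (C = 1/(-25475) = -1/25475 ≈ -3.9254e-5)
√(N + C) = √(-27684 - 1/25475) = √(-705249901/25475) = I*√718649649119/5095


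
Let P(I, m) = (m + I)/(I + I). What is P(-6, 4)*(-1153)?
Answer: -1153/6 ≈ -192.17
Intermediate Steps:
P(I, m) = (I + m)/(2*I) (P(I, m) = (I + m)/((2*I)) = (I + m)*(1/(2*I)) = (I + m)/(2*I))
P(-6, 4)*(-1153) = ((1/2)*(-6 + 4)/(-6))*(-1153) = ((1/2)*(-1/6)*(-2))*(-1153) = (1/6)*(-1153) = -1153/6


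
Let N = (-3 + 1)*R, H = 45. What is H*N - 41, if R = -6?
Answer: 499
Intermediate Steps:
N = 12 (N = (-3 + 1)*(-6) = -2*(-6) = 12)
H*N - 41 = 45*12 - 41 = 540 - 41 = 499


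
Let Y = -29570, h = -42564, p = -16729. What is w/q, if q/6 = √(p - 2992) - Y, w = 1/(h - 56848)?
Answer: I/(596472*(√19721 - 29570*I)) ≈ -5.6696e-11 + 2.6925e-13*I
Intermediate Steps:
w = -1/99412 (w = 1/(-42564 - 56848) = 1/(-99412) = -1/99412 ≈ -1.0059e-5)
q = 177420 + 6*I*√19721 (q = 6*(√(-16729 - 2992) - 1*(-29570)) = 6*(√(-19721) + 29570) = 6*(I*√19721 + 29570) = 6*(29570 + I*√19721) = 177420 + 6*I*√19721 ≈ 1.7742e+5 + 842.59*I)
w/q = -1/(99412*(177420 + 6*I*√19721))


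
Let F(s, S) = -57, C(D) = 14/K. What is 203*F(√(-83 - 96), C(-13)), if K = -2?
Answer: -11571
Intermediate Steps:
C(D) = -7 (C(D) = 14/(-2) = 14*(-½) = -7)
203*F(√(-83 - 96), C(-13)) = 203*(-57) = -11571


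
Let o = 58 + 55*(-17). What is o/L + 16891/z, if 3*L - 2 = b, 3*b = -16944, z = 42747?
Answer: 69277981/80449854 ≈ 0.86113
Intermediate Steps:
b = -5648 (b = (1/3)*(-16944) = -5648)
L = -1882 (L = 2/3 + (1/3)*(-5648) = 2/3 - 5648/3 = -1882)
o = -877 (o = 58 - 935 = -877)
o/L + 16891/z = -877/(-1882) + 16891/42747 = -877*(-1/1882) + 16891*(1/42747) = 877/1882 + 16891/42747 = 69277981/80449854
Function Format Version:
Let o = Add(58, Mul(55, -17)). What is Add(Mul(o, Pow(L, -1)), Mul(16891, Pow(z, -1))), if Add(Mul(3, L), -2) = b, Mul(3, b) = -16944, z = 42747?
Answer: Rational(69277981, 80449854) ≈ 0.86113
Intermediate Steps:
b = -5648 (b = Mul(Rational(1, 3), -16944) = -5648)
L = -1882 (L = Add(Rational(2, 3), Mul(Rational(1, 3), -5648)) = Add(Rational(2, 3), Rational(-5648, 3)) = -1882)
o = -877 (o = Add(58, -935) = -877)
Add(Mul(o, Pow(L, -1)), Mul(16891, Pow(z, -1))) = Add(Mul(-877, Pow(-1882, -1)), Mul(16891, Pow(42747, -1))) = Add(Mul(-877, Rational(-1, 1882)), Mul(16891, Rational(1, 42747))) = Add(Rational(877, 1882), Rational(16891, 42747)) = Rational(69277981, 80449854)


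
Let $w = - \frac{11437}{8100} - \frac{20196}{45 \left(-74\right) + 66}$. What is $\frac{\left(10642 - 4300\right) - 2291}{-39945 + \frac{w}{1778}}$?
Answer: $- \frac{233366767200}{2301119449273} \approx -0.10141$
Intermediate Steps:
$w = \frac{154727}{32400}$ ($w = \left(-11437\right) \frac{1}{8100} - \frac{20196}{-3330 + 66} = - \frac{11437}{8100} - \frac{20196}{-3264} = - \frac{11437}{8100} - - \frac{99}{16} = - \frac{11437}{8100} + \frac{99}{16} = \frac{154727}{32400} \approx 4.7755$)
$\frac{\left(10642 - 4300\right) - 2291}{-39945 + \frac{w}{1778}} = \frac{\left(10642 - 4300\right) - 2291}{-39945 + \frac{154727}{32400 \cdot 1778}} = \frac{\left(10642 - 4300\right) - 2291}{-39945 + \frac{154727}{32400} \cdot \frac{1}{1778}} = \frac{6342 - 2291}{-39945 + \frac{154727}{57607200}} = \frac{4051}{- \frac{2301119449273}{57607200}} = 4051 \left(- \frac{57607200}{2301119449273}\right) = - \frac{233366767200}{2301119449273}$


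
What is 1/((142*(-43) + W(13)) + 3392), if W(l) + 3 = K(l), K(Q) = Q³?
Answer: -1/520 ≈ -0.0019231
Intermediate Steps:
W(l) = -3 + l³
1/((142*(-43) + W(13)) + 3392) = 1/((142*(-43) + (-3 + 13³)) + 3392) = 1/((-6106 + (-3 + 2197)) + 3392) = 1/((-6106 + 2194) + 3392) = 1/(-3912 + 3392) = 1/(-520) = -1/520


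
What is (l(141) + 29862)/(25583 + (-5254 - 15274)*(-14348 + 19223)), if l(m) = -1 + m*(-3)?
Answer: -29438/100048417 ≈ -0.00029424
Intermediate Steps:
l(m) = -1 - 3*m
(l(141) + 29862)/(25583 + (-5254 - 15274)*(-14348 + 19223)) = ((-1 - 3*141) + 29862)/(25583 + (-5254 - 15274)*(-14348 + 19223)) = ((-1 - 423) + 29862)/(25583 - 20528*4875) = (-424 + 29862)/(25583 - 100074000) = 29438/(-100048417) = 29438*(-1/100048417) = -29438/100048417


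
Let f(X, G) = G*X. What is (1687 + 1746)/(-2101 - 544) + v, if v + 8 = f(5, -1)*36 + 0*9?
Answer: -500693/2645 ≈ -189.30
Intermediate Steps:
v = -188 (v = -8 + (-1*5*36 + 0*9) = -8 + (-5*36 + 0) = -8 + (-180 + 0) = -8 - 180 = -188)
(1687 + 1746)/(-2101 - 544) + v = (1687 + 1746)/(-2101 - 544) - 188 = 3433/(-2645) - 188 = 3433*(-1/2645) - 188 = -3433/2645 - 188 = -500693/2645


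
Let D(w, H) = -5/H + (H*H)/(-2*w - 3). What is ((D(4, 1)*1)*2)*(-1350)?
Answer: 151200/11 ≈ 13745.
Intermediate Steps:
D(w, H) = -5/H + H²/(-3 - 2*w)
((D(4, 1)*1)*2)*(-1350) = ((((-15 - 1*1³ - 10*4)/(1*(3 + 2*4)))*1)*2)*(-1350) = (((1*(-15 - 1*1 - 40)/(3 + 8))*1)*2)*(-1350) = (((1*(-15 - 1 - 40)/11)*1)*2)*(-1350) = (((1*(1/11)*(-56))*1)*2)*(-1350) = (-56/11*1*2)*(-1350) = -56/11*2*(-1350) = -112/11*(-1350) = 151200/11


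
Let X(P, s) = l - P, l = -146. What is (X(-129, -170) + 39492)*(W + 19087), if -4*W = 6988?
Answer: 684496500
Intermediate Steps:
W = -1747 (W = -¼*6988 = -1747)
X(P, s) = -146 - P
(X(-129, -170) + 39492)*(W + 19087) = ((-146 - 1*(-129)) + 39492)*(-1747 + 19087) = ((-146 + 129) + 39492)*17340 = (-17 + 39492)*17340 = 39475*17340 = 684496500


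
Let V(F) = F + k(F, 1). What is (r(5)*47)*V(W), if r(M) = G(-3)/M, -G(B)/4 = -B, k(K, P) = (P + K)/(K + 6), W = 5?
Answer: -34404/55 ≈ -625.53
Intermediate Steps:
k(K, P) = (K + P)/(6 + K)
G(B) = 4*B (G(B) = -(-4)*B = 4*B)
r(M) = -12/M (r(M) = (4*(-3))/M = -12/M)
V(F) = F + (1 + F)/(6 + F) (V(F) = F + (F + 1)/(6 + F) = F + (1 + F)/(6 + F))
(r(5)*47)*V(W) = (-12/5*47)*((1 + 5 + 5*(6 + 5))/(6 + 5)) = (-12*⅕*47)*((1 + 5 + 5*11)/11) = (-12/5*47)*((1 + 5 + 55)/11) = -564*61/55 = -564/5*61/11 = -34404/55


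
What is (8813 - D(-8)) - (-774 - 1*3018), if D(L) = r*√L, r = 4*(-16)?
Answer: 12605 + 128*I*√2 ≈ 12605.0 + 181.02*I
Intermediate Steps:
r = -64
D(L) = -64*√L
(8813 - D(-8)) - (-774 - 1*3018) = (8813 - (-64)*√(-8)) - (-774 - 1*3018) = (8813 - (-64)*2*I*√2) - (-774 - 3018) = (8813 - (-128)*I*√2) - 1*(-3792) = (8813 + 128*I*√2) + 3792 = 12605 + 128*I*√2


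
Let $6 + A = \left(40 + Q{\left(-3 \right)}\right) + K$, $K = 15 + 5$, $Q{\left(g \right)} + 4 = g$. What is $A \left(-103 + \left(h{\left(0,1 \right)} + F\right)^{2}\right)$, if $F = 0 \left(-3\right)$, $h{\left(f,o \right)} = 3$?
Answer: $-4418$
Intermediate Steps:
$Q{\left(g \right)} = -4 + g$
$K = 20$
$F = 0$
$A = 47$ ($A = -6 + \left(\left(40 - 7\right) + 20\right) = -6 + \left(33 + 20\right) = -6 + 53 = 47$)
$A \left(-103 + \left(h{\left(0,1 \right)} + F\right)^{2}\right) = 47 \left(-103 + \left(3 + 0\right)^{2}\right) = 47 \left(-103 + 3^{2}\right) = 47 \left(-103 + 9\right) = 47 \left(-94\right) = -4418$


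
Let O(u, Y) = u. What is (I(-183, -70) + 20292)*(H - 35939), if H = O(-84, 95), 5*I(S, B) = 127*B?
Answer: -666929822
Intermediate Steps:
I(S, B) = 127*B/5 (I(S, B) = (127*B)/5 = 127*B/5)
H = -84
(I(-183, -70) + 20292)*(H - 35939) = ((127/5)*(-70) + 20292)*(-84 - 35939) = (-1778 + 20292)*(-36023) = 18514*(-36023) = -666929822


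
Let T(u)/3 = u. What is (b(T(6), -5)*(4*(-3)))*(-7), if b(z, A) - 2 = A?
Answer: -252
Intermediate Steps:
T(u) = 3*u
b(z, A) = 2 + A
(b(T(6), -5)*(4*(-3)))*(-7) = ((2 - 5)*(4*(-3)))*(-7) = -3*(-12)*(-7) = 36*(-7) = -252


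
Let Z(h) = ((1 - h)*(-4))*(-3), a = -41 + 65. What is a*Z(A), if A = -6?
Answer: 2016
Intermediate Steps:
a = 24
Z(h) = 12 - 12*h (Z(h) = (-4 + 4*h)*(-3) = 12 - 12*h)
a*Z(A) = 24*(12 - 12*(-6)) = 24*(12 + 72) = 24*84 = 2016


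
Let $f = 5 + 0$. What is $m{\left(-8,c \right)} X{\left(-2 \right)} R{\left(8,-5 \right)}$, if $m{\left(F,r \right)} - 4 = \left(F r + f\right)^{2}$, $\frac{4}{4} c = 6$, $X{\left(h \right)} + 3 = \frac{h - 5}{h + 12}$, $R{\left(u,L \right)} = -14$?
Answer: $\frac{479927}{5} \approx 95985.0$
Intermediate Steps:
$X{\left(h \right)} = -3 + \frac{-5 + h}{12 + h}$ ($X{\left(h \right)} = -3 + \frac{h - 5}{h + 12} = -3 + \frac{-5 + h}{12 + h}$)
$f = 5$
$c = 6$
$m{\left(F,r \right)} = 4 + \left(5 + F r\right)^{2}$ ($m{\left(F,r \right)} = 4 + \left(F r + 5\right)^{2} = 4 + \left(5 + F r\right)^{2}$)
$m{\left(-8,c \right)} X{\left(-2 \right)} R{\left(8,-5 \right)} = \left(4 + \left(5 - 48\right)^{2}\right) \frac{-41 - -4}{12 - 2} \left(-14\right) = \left(4 + \left(5 - 48\right)^{2}\right) \frac{-41 + 4}{10} \left(-14\right) = \left(4 + \left(-43\right)^{2}\right) \frac{1}{10} \left(-37\right) \left(-14\right) = \left(4 + 1849\right) \left(- \frac{37}{10}\right) \left(-14\right) = 1853 \left(- \frac{37}{10}\right) \left(-14\right) = \left(- \frac{68561}{10}\right) \left(-14\right) = \frac{479927}{5}$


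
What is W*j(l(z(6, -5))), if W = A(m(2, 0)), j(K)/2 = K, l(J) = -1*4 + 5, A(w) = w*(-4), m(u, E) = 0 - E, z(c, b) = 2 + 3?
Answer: 0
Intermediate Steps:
z(c, b) = 5
m(u, E) = -E
A(w) = -4*w
l(J) = 1 (l(J) = -4 + 5 = 1)
j(K) = 2*K
W = 0 (W = -(-4)*0 = -4*0 = 0)
W*j(l(z(6, -5))) = 0*(2*1) = 0*2 = 0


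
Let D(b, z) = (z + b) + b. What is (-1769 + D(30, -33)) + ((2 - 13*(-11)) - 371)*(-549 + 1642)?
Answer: -248760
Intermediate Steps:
D(b, z) = z + 2*b (D(b, z) = (b + z) + b = z + 2*b)
(-1769 + D(30, -33)) + ((2 - 13*(-11)) - 371)*(-549 + 1642) = (-1769 + (-33 + 2*30)) + ((2 - 13*(-11)) - 371)*(-549 + 1642) = (-1769 + (-33 + 60)) + ((2 + 143) - 371)*1093 = (-1769 + 27) + (145 - 371)*1093 = -1742 - 226*1093 = -1742 - 247018 = -248760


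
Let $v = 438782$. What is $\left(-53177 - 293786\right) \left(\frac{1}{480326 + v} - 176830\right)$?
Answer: $\frac{56390462613630357}{919108} \approx 6.1353 \cdot 10^{10}$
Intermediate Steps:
$\left(-53177 - 293786\right) \left(\frac{1}{480326 + v} - 176830\right) = \left(-53177 - 293786\right) \left(\frac{1}{480326 + 438782} - 176830\right) = - 346963 \left(\frac{1}{919108} - 176830\right) = \left(-346963\right) \left(- \frac{162525867639}{919108}\right) = \frac{56390462613630357}{919108}$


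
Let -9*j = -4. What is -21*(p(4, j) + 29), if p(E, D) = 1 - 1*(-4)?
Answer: -714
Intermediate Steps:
j = 4/9 (j = -1/9*(-4) = 4/9 ≈ 0.44444)
p(E, D) = 5 (p(E, D) = 1 + 4 = 5)
-21*(p(4, j) + 29) = -21*(5 + 29) = -21*34 = -714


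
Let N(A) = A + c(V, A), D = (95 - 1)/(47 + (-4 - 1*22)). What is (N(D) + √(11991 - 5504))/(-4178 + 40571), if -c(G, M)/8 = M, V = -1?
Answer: -94/109179 + √6487/36393 ≈ 0.0013521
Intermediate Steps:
c(G, M) = -8*M
D = 94/21 (D = 94/(47 + (-4 - 22)) = 94/(47 - 26) = 94/21 ≈ 4.4762)
N(A) = -7*A (N(A) = A - 8*A = -7*A)
(N(D) + √(11991 - 5504))/(-4178 + 40571) = (-7*94/21 + √(11991 - 5504))/(-4178 + 40571) = (-94/3 + √6487)/36393 = (-94/3 + √6487)*(1/36393) = -94/109179 + √6487/36393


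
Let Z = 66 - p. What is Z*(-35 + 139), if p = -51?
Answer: 12168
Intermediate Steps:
Z = 117 (Z = 66 - 1*(-51) = 66 + 51 = 117)
Z*(-35 + 139) = 117*(-35 + 139) = 117*104 = 12168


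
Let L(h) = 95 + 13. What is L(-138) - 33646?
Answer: -33538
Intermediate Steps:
L(h) = 108
L(-138) - 33646 = 108 - 33646 = -33538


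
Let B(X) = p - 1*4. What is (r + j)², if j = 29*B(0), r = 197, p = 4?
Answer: 38809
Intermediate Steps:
B(X) = 0 (B(X) = 4 - 1*4 = 4 - 4 = 0)
j = 0 (j = 29*0 = 0)
(r + j)² = (197 + 0)² = 197² = 38809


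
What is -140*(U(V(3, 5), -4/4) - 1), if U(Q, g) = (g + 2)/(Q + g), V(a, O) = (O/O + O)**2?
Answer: 136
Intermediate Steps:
V(a, O) = (1 + O)**2
U(Q, g) = (2 + g)/(Q + g)
-140*(U(V(3, 5), -4/4) - 1) = -140*((2 - 4/4)/((1 + 5)**2 - 4/4) - 1) = -140*((2 - 4*1/4)/(6**2 - 4*1/4) - 1) = -140*((2 - 1)/(36 - 1) - 1) = -140*(1/35 - 1) = -140*(-34)/35 = -35*(-136/35) = 136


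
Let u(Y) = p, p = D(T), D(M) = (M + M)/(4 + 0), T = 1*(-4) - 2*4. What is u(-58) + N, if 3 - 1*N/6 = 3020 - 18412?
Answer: 92364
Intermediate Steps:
T = -12 (T = -4 - 8 = -12)
D(M) = M/2 (D(M) = (2*M)/4 = (2*M)*(¼) = M/2)
p = -6 (p = (½)*(-12) = -6)
u(Y) = -6
N = 92370 (N = 18 - 6*(3020 - 18412) = 18 - 6*(-15392) = 18 + 92352 = 92370)
u(-58) + N = -6 + 92370 = 92364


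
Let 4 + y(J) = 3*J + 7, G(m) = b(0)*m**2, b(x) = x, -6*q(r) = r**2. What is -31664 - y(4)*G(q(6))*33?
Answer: -31664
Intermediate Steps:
q(r) = -r**2/6
G(m) = 0 (G(m) = 0*m**2 = 0)
y(J) = 3 + 3*J (y(J) = -4 + (3*J + 7) = -4 + (7 + 3*J) = 3 + 3*J)
-31664 - y(4)*G(q(6))*33 = -31664 - (3 + 3*4)*0*33 = -31664 - (3 + 12)*0*33 = -31664 - 15*0*33 = -31664 - 0*33 = -31664 - 1*0 = -31664 + 0 = -31664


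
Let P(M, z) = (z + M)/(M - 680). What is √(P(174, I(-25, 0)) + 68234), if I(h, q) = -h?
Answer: 3*√1941139970/506 ≈ 261.22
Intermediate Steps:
P(M, z) = (M + z)/(-680 + M)
√(P(174, I(-25, 0)) + 68234) = √((174 - 1*(-25))/(-680 + 174) + 68234) = √((174 + 25)/(-506) + 68234) = √(-1/506*199 + 68234) = √(-199/506 + 68234) = √(34526205/506) = 3*√1941139970/506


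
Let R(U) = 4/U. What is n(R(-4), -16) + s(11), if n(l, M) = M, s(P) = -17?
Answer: -33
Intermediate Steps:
n(R(-4), -16) + s(11) = -16 - 17 = -33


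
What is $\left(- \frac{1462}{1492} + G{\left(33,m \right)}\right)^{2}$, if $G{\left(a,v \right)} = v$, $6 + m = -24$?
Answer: $\frac{534118321}{556516} \approx 959.75$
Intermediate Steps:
$m = -30$ ($m = -6 - 24 = -30$)
$\left(- \frac{1462}{1492} + G{\left(33,m \right)}\right)^{2} = \left(- \frac{1462}{1492} - 30\right)^{2} = \left(\left(-1462\right) \frac{1}{1492} - 30\right)^{2} = \left(- \frac{731}{746} - 30\right)^{2} = \left(- \frac{23111}{746}\right)^{2} = \frac{534118321}{556516}$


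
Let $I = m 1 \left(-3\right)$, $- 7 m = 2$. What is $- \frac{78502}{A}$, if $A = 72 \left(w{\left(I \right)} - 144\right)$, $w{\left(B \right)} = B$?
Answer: $\frac{274757}{36072} \approx 7.6169$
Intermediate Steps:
$m = - \frac{2}{7}$ ($m = \left(- \frac{1}{7}\right) 2 = - \frac{2}{7} \approx -0.28571$)
$I = \frac{6}{7}$ ($I = \left(- \frac{2}{7}\right) 1 \left(-3\right) = \left(- \frac{2}{7}\right) \left(-3\right) = \frac{6}{7} \approx 0.85714$)
$A = - \frac{72144}{7}$ ($A = 72 \left(\frac{6}{7} - 144\right) = 72 \left(- \frac{1002}{7}\right) = - \frac{72144}{7} \approx -10306.0$)
$- \frac{78502}{A} = - \frac{78502}{- \frac{72144}{7}} = \left(-78502\right) \left(- \frac{7}{72144}\right) = \frac{274757}{36072}$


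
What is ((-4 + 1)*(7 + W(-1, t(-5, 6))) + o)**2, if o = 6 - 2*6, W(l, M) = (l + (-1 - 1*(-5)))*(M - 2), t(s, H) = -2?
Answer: 81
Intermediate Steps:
W(l, M) = (-2 + M)*(4 + l) (W(l, M) = (l + (-1 + 5))*(-2 + M) = (l + 4)*(-2 + M) = (4 + l)*(-2 + M) = (-2 + M)*(4 + l))
o = -6 (o = 6 - 12 = -6)
((-4 + 1)*(7 + W(-1, t(-5, 6))) + o)**2 = ((-4 + 1)*(7 + (-8 - 2*(-1) + 4*(-2) - 2*(-1))) - 6)**2 = (-3*(7 + (-8 + 2 - 8 + 2)) - 6)**2 = (-3*(7 - 12) - 6)**2 = (-3*(-5) - 6)**2 = (15 - 6)**2 = 9**2 = 81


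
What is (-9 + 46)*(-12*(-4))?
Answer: 1776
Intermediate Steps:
(-9 + 46)*(-12*(-4)) = 37*48 = 1776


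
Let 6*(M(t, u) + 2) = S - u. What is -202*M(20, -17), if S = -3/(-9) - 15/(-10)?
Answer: -4141/18 ≈ -230.06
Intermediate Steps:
S = 11/6 (S = -3*(-⅑) - 15*(-⅒) = ⅓ + 3/2 = 11/6 ≈ 1.8333)
M(t, u) = -61/36 - u/6 (M(t, u) = -2 + (11/6 - u)/6 = -2 + (11/36 - u/6) = -61/36 - u/6)
-202*M(20, -17) = -202*(-61/36 - ⅙*(-17)) = -202*(-61/36 + 17/6) = -202*41/36 = -4141/18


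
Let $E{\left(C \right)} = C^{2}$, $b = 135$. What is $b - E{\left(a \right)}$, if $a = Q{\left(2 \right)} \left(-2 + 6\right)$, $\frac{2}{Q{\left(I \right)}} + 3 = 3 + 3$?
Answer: $\frac{1151}{9} \approx 127.89$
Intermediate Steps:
$Q{\left(I \right)} = \frac{2}{3}$ ($Q{\left(I \right)} = \frac{2}{-3 + \left(3 + 3\right)} = \frac{2}{-3 + 6} = \frac{2}{3}$)
$a = \frac{8}{3}$ ($a = \frac{2 \left(-2 + 6\right)}{3} = \frac{2}{3} \cdot 4 = \frac{8}{3} \approx 2.6667$)
$b - E{\left(a \right)} = 135 - \left(\frac{8}{3}\right)^{2} = 135 - \frac{64}{9} = \frac{1151}{9}$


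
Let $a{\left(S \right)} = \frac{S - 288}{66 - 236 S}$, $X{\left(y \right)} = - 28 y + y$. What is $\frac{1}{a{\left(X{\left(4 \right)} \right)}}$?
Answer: $- \frac{4259}{66} \approx -64.53$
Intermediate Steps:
$X{\left(y \right)} = - 27 y$
$a{\left(S \right)} = \frac{-288 + S}{66 - 236 S}$
$\frac{1}{a{\left(X{\left(4 \right)} \right)}} = \frac{1}{\frac{1}{2} \frac{1}{-33 + 118 \left(\left(-27\right) 4\right)} \left(288 - \left(-27\right) 4\right)} = \frac{1}{\frac{1}{2} \frac{1}{-33 + 118 \left(-108\right)} \left(288 - -108\right)} = \frac{1}{\frac{1}{2} \frac{1}{-33 - 12744} \left(288 + 108\right)} = \frac{1}{\frac{1}{2} \frac{1}{-12777} \cdot 396} = \frac{1}{\frac{1}{2} \left(- \frac{1}{12777}\right) 396} = \frac{1}{- \frac{66}{4259}} = - \frac{4259}{66}$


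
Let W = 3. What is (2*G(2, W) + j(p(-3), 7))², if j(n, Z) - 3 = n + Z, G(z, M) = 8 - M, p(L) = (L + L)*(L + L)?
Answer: 3136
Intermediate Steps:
p(L) = 4*L² (p(L) = (2*L)*(2*L) = 4*L²)
j(n, Z) = 3 + Z + n (j(n, Z) = 3 + (n + Z) = 3 + (Z + n) = 3 + Z + n)
(2*G(2, W) + j(p(-3), 7))² = (2*(8 - 1*3) + (3 + 7 + 4*(-3)²))² = (2*(8 - 3) + (3 + 7 + 4*9))² = (2*5 + (3 + 7 + 36))² = (10 + 46)² = 56² = 3136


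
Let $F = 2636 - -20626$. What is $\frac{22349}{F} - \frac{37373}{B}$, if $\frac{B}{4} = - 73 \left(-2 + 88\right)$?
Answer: $\frac{715299407}{292077672} \approx 2.449$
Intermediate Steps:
$B = -25112$ ($B = 4 \left(- 73 \left(-2 + 88\right)\right) = 4 \left(\left(-73\right) 86\right) = 4 \left(-6278\right) = -25112$)
$F = 23262$ ($F = 2636 + 20626 = 23262$)
$\frac{22349}{F} - \frac{37373}{B} = \frac{22349}{23262} - \frac{37373}{-25112} = 22349 \cdot \frac{1}{23262} - - \frac{37373}{25112} = \frac{22349}{23262} + \frac{37373}{25112} = \frac{715299407}{292077672}$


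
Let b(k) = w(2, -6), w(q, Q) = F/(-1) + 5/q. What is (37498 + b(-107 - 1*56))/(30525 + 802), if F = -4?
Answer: 75009/62654 ≈ 1.1972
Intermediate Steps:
w(q, Q) = 4 + 5/q (w(q, Q) = -4/(-1) + 5/q = -4*(-1) + 5/q = 4 + 5/q)
b(k) = 13/2 (b(k) = 4 + 5/2 = 13/2)
(37498 + b(-107 - 1*56))/(30525 + 802) = (37498 + 13/2)/(30525 + 802) = (75009/2)/31327 = (75009/2)*(1/31327) = 75009/62654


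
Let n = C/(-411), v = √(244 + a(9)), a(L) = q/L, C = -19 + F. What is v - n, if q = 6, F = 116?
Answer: 97/411 + √2202/3 ≈ 15.878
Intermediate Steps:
C = 97 (C = -19 + 116 = 97)
a(L) = 6/L
v = √2202/3 (v = √(244 + 6/9) = √(244 + 6*(⅑)) = √(244 + ⅔) = √(734/3) = √2202/3 ≈ 15.642)
n = -97/411 (n = 97/(-411) = 97*(-1/411) = -97/411 ≈ -0.23601)
v - n = √2202/3 - 1*(-97/411) = √2202/3 + 97/411 = 97/411 + √2202/3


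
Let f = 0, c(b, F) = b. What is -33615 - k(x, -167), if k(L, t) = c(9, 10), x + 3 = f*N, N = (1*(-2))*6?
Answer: -33624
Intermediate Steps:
N = -12 (N = -2*6 = -12)
x = -3 (x = -3 + 0*(-12) = -3 + 0 = -3)
k(L, t) = 9
-33615 - k(x, -167) = -33615 - 1*9 = -33615 - 9 = -33624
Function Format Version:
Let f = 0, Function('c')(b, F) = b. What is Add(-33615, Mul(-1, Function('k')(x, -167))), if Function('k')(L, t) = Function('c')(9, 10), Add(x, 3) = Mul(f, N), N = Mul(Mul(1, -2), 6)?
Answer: -33624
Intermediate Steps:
N = -12 (N = Mul(-2, 6) = -12)
x = -3 (x = Add(-3, Mul(0, -12)) = Add(-3, 0) = -3)
Function('k')(L, t) = 9
Add(-33615, Mul(-1, Function('k')(x, -167))) = Add(-33615, Mul(-1, 9)) = Add(-33615, -9) = -33624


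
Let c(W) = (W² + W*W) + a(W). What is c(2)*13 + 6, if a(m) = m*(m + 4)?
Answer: 266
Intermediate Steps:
a(m) = m*(4 + m)
c(W) = 2*W² + W*(4 + W) (c(W) = (W² + W*W) + W*(4 + W) = (W² + W²) + W*(4 + W) = 2*W² + W*(4 + W))
c(2)*13 + 6 = (2*(4 + 3*2))*13 + 6 = (2*(4 + 6))*13 + 6 = (2*10)*13 + 6 = 20*13 + 6 = 260 + 6 = 266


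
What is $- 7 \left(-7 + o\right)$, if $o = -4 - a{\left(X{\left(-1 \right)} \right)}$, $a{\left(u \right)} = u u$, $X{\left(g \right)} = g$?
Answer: $84$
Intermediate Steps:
$a{\left(u \right)} = u^{2}$
$o = -5$ ($o = -4 - \left(-1\right)^{2} = -4 - 1 = -5$)
$- 7 \left(-7 + o\right) = - 7 \left(-7 - 5\right) = \left(-7\right) \left(-12\right) = 84$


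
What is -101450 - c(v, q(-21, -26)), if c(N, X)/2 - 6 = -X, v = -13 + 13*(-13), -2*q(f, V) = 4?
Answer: -101466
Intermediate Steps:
q(f, V) = -2 (q(f, V) = -½*4 = -2)
v = -182 (v = -13 - 169 = -182)
c(N, X) = 12 - 2*X (c(N, X) = 12 + 2*(-X) = 12 - 2*X)
-101450 - c(v, q(-21, -26)) = -101450 - (12 - 2*(-2)) = -101450 - (12 + 4) = -101450 - 1*16 = -101450 - 16 = -101466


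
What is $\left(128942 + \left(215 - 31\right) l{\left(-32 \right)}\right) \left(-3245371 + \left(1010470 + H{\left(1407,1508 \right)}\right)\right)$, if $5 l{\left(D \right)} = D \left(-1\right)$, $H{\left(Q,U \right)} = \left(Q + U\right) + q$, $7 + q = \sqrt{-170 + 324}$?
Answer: $- \frac{1452130181814}{5} + \frac{650598 \sqrt{154}}{5} \approx -2.9042 \cdot 10^{11}$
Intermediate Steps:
$q = -7 + \sqrt{154}$ ($q = -7 + \sqrt{-170 + 324} = -7 + \sqrt{154} \approx 5.4097$)
$H{\left(Q,U \right)} = -7 + Q + U + \sqrt{154}$ ($H{\left(Q,U \right)} = \left(Q + U\right) - \left(7 - \sqrt{154}\right) = -7 + Q + U + \sqrt{154}$)
$l{\left(D \right)} = - \frac{D}{5}$ ($l{\left(D \right)} = \frac{D \left(-1\right)}{5} = \frac{\left(-1\right) D}{5} = - \frac{D}{5}$)
$\left(128942 + \left(215 - 31\right) l{\left(-32 \right)}\right) \left(-3245371 + \left(1010470 + H{\left(1407,1508 \right)}\right)\right) = \left(128942 + \left(215 - 31\right) \left(\left(- \frac{1}{5}\right) \left(-32\right)\right)\right) \left(-3245371 + \left(1010470 + \left(-7 + 1407 + 1508 + \sqrt{154}\right)\right)\right) = \left(128942 + 184 \cdot \frac{32}{5}\right) \left(-3245371 + \left(1010470 + \left(2908 + \sqrt{154}\right)\right)\right) = \left(128942 + \frac{5888}{5}\right) \left(-3245371 + \left(1013378 + \sqrt{154}\right)\right) = \frac{650598 \left(-2231993 + \sqrt{154}\right)}{5} = - \frac{1452130181814}{5} + \frac{650598 \sqrt{154}}{5}$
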